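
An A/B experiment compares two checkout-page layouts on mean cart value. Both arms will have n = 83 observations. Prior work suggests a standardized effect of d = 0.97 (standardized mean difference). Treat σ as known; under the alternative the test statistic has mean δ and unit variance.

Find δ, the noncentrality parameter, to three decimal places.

The noncentrality parameter scales effect size by the design's sample-size factor: δ = d·√(n/2) = 0.97 × √(83/2) = 6.2488

δ ≈ 6.249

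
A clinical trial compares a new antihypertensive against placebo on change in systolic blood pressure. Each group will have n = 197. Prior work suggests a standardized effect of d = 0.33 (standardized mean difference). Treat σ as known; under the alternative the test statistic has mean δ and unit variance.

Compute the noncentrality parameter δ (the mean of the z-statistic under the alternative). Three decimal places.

δ ≈ 3.275

δ = d·√(n/2) = 0.33 × √(197/2) = 3.2752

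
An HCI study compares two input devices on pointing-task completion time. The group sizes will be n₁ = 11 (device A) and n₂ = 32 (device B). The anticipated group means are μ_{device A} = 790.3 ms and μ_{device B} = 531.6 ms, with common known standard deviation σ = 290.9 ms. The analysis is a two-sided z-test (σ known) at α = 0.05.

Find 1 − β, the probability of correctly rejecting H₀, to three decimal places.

Standardized effect: d = |μ_{device A} − μ_{device B}| / σ = |790.3 − 531.6| / 290.9 = 0.8893
Noncentrality parameter: δ = d / √(1/n₁ + 1/n₂) = 0.8893 / √(1/11 + 1/32) = 2.5444
Critical value for a two-sided test at α = 0.05: z_{α/2} = 1.960.
Power = Φ(δ − 1.960) + Φ(−δ − 1.960) = Φ(0.584) + Φ(-4.504) = 0.7205 + 0.0000 = 0.7205.

Power ≈ 0.721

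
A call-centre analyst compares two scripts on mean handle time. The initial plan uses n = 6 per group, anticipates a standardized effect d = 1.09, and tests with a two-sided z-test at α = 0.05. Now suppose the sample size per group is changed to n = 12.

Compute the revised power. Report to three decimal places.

With n = 12 per group: δ = d·√(n/2) = 1.09 × √(12/2) = 2.6699. Critical value z_{0.025} = 1.960.
Revised power = Φ(δ − 1.960) + Φ(−δ − 1.960) = Φ(0.710) + Φ(-4.630) = 0.7611 + 0.0000 = 0.7611.

Power ≈ 0.761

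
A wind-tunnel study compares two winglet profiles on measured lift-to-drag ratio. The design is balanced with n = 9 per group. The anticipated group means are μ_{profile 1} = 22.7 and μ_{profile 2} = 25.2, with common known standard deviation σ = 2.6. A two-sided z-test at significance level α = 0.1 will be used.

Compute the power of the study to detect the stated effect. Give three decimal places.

Standardized effect: d = |μ_{profile 1} − μ_{profile 2}| / σ = |22.7 − 25.2| / 2.6 = 0.9615
Noncentrality parameter: δ = d·√(n/2) = 0.9615 × √(9/2) = 2.0397
Two-sided α = 0.1 → critical value z_{0.05} = 1.645.
Power = Φ(δ − 1.645) + Φ(−δ − 1.645) = Φ(0.395) + Φ(-3.685) = 0.6535 + 0.0001 = 0.6536.

Power ≈ 0.654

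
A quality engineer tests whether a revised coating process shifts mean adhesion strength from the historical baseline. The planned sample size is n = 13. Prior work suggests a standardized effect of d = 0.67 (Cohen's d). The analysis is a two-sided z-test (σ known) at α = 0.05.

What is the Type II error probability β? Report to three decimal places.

Noncentrality parameter: δ = d·√n = 0.67 × √13 = 2.4157
Critical value for a two-sided test at α = 0.05: z_{α/2} = 1.960.
Power = Φ(δ − 1.960) + Φ(−δ − 1.960) = Φ(0.456) + Φ(-4.376) = 0.6757 + 0.0000 = 0.6757.
Type II error: β = 1 − power = 1 − 0.6757 = 0.3243.

β ≈ 0.324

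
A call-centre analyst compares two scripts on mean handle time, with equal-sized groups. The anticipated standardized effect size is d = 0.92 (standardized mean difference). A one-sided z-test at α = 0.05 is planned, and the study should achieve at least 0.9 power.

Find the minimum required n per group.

Set Φ(δ − 1.645) = 0.9; then δ − 1.645 = Φ⁻¹(0.9) = 1.282, giving δ = 2.926.
δ = d·√(n/2) ⇒ n = 2(δ/d)² = 2 × (2.926 / 0.92)² = 20.24.
Rounding up, n = 21 per group.

n = 21 per group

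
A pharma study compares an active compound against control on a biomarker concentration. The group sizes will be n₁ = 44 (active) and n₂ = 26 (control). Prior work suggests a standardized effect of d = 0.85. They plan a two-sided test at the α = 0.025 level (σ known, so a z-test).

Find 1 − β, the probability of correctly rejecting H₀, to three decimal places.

Noncentrality parameter: δ = d / √(1/n₁ + 1/n₂) = 0.85 / √(1/44 + 1/26) = 3.4362
Two-sided α = 0.025 → critical value z_{0.0125} = 2.241.
Power = Φ(δ − 2.241) + Φ(−δ − 2.241) = Φ(1.195) + Φ(-5.678) = 0.8839 + 0.0000 = 0.8839.

Power ≈ 0.884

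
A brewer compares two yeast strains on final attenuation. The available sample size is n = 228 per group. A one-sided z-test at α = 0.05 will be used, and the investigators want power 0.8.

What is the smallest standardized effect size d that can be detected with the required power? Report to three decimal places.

d ≈ 0.233

Need Φ(δ − 1.645) = 0.8, so δ = 1.645 + 0.842 = 2.486.
δ = d·√(n/2) ⇒ d = δ/√(n/2) = 2.486/√(228/2) = 0.2329.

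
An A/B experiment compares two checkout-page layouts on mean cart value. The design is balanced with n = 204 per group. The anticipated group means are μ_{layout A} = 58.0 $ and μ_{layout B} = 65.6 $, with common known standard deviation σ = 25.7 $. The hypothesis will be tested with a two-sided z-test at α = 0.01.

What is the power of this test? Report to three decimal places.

Standardized effect: d = |μ_{layout A} − μ_{layout B}| / σ = |58.0 − 65.6| / 25.7 = 0.2957
Noncentrality parameter: δ = d·√(n/2) = 0.2957 × √(204/2) = 2.9866
Critical value for a two-sided test at α = 0.01: z_{α/2} = 2.576.
Power = Φ(δ − 2.576) + Φ(−δ − 2.576) = Φ(0.411) + Φ(-5.562) = 0.6594 + 0.0000 = 0.6594.

Power ≈ 0.659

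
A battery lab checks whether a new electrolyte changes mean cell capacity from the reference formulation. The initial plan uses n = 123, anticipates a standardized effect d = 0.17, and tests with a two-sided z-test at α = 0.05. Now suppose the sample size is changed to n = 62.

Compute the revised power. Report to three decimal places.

Power ≈ 0.268

With n = 62: δ = d·√n = 0.17 × √62 = 1.3386. Critical value z_{0.025} = 1.960.
Revised power = Φ(δ − 1.960) + Φ(−δ − 1.960) = Φ(-0.621) + Φ(-3.299) = 0.2672 + 0.0005 = 0.2677.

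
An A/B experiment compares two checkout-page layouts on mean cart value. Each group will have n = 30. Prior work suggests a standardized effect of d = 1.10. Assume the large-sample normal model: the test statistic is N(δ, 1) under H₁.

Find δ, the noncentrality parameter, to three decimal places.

δ ≈ 4.260

The noncentrality parameter scales effect size by the design's sample-size factor: δ = d·√(n/2) = 1.10 × √(30/2) = 4.2603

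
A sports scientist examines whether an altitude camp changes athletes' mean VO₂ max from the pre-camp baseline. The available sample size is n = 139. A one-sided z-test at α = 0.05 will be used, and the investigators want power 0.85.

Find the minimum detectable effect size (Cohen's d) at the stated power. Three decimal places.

d ≈ 0.227

Required noncentrality: δ = z_{0.05} + z_{0.15} = 1.645 + 1.036 = 2.681.
δ = d·√n ⇒ d = δ/√n = 2.681/√139 = 0.2274.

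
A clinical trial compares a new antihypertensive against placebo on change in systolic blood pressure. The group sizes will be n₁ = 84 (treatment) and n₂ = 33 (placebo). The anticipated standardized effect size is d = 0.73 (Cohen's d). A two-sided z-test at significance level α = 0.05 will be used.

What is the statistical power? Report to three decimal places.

Noncentrality parameter: δ = d / √(1/n₁ + 1/n₂) = 0.73 / √(1/84 + 1/33) = 3.5533
Two-sided α = 0.05 → critical value z_{0.025} = 1.960.
Power = Φ(δ − 1.960) + Φ(−δ − 1.960) = Φ(1.593) + Φ(-5.513) = 0.9445 + 0.0000 = 0.9445.

Power ≈ 0.944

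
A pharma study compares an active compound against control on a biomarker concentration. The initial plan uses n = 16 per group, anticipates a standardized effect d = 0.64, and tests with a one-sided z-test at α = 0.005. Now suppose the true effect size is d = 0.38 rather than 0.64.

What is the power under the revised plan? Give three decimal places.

Power ≈ 0.067

With d = 0.38: δ = d·√(n/2) = 0.38 × √(16/2) = 1.0748. Critical value z_{0.005} = 2.576.
Revised power = Φ(δ − 2.576) = Φ(-1.501) = 0.0667.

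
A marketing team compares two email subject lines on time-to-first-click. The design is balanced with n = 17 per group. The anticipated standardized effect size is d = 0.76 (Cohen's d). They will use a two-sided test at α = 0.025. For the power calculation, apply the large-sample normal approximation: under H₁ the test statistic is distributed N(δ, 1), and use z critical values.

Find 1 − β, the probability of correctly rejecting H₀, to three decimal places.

Noncentrality parameter: δ = d·√(n/2) = 0.76 × √(17/2) = 2.2158
Two-sided α = 0.025 → critical value z_{0.0125} = 2.241.
Power = Φ(δ − 2.241) + Φ(−δ − 2.241) = Φ(-0.026) + Φ(-4.457) = 0.4898 + 0.0000 = 0.4898.

Power ≈ 0.490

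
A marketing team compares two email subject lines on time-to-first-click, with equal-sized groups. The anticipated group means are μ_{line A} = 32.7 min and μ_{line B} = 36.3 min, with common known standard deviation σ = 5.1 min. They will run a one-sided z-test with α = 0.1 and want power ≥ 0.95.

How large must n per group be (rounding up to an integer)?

Standardized effect: d = |μ_{line A} − μ_{line B}| / σ = |32.7 − 36.3| / 5.1 = 0.7059
For power 0.95 need Φ(δ − z_{0.1}) = 0.95, so δ = z_{0.1} + z_{0.05} = 1.282 + 1.645 = 2.926.
δ = d·√(n/2) ⇒ n = 2(δ/d)² = 2 × (2.926 / 0.7059)² = 34.37.
Rounding up, n = 35 per group.

n = 35 per group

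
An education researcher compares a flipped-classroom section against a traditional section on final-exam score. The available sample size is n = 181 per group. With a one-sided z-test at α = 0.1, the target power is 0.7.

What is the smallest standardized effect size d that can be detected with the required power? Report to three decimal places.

d ≈ 0.190

Required noncentrality: δ = z_{0.1} + z_{0.30} = 1.282 + 0.524 = 1.806.
δ = d·√(n/2) ⇒ d = δ/√(n/2) = 1.806/√(181/2) = 0.1898.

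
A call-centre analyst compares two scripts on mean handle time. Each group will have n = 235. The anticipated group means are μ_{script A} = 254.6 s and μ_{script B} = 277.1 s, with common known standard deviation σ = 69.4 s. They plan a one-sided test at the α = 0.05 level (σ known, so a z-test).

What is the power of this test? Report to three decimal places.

Standardized effect: d = |μ_{script A} − μ_{script B}| / σ = |254.6 − 277.1| / 69.4 = 0.3242
Noncentrality parameter: δ = d·√(n/2) = 0.3242 × √(235/2) = 3.5143
One-sided α = 0.05 → critical value z_{0.05} = 1.645.
Power = P(Z > 1.645 − δ) = Φ(1.869) = 0.9692.

Power ≈ 0.969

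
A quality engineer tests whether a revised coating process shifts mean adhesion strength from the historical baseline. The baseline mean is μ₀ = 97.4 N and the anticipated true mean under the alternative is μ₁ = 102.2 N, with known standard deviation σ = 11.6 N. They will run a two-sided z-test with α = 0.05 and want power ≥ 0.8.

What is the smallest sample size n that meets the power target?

Standardized effect: d = |μ₁ − μ₀| / σ = |102.2 − 97.4| / 11.6 = 0.4138
Set Φ(δ − 1.960) = 0.8; then δ − 1.960 = Φ⁻¹(0.8) = 0.842, giving δ = 2.802.
(The Φ(−δ − z_{α/2}) term is vanishingly small for δ > 0 and is dropped in the standard sample-size formula.)
δ = d·√n ⇒ n = (δ/d)² = (2.802 / 0.4138)² = 45.84.
Round up to the next whole unit.

n = 46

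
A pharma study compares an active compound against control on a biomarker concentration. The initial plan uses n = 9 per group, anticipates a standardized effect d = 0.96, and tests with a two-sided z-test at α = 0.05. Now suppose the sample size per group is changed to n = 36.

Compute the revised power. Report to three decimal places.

With n = 36 per group: δ = d·√(n/2) = 0.96 × √(36/2) = 4.0729. Critical value z_{0.025} = 1.960.
Revised power = Φ(δ − 1.960) + Φ(−δ − 1.960) = Φ(2.113) + Φ(-6.033) = 0.9827 + 0.0000 = 0.9827.

Power ≈ 0.983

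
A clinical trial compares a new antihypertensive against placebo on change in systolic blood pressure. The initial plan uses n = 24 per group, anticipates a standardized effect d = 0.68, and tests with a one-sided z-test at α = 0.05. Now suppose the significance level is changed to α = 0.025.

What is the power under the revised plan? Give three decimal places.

Power ≈ 0.654

δ = d·√(n/2) = 0.68 × √(24/2) = 2.3556 (unchanged). New critical value: z_{0.025} = 1.960.
Revised power = Φ(δ − 1.960) = Φ(0.396) = 0.6538.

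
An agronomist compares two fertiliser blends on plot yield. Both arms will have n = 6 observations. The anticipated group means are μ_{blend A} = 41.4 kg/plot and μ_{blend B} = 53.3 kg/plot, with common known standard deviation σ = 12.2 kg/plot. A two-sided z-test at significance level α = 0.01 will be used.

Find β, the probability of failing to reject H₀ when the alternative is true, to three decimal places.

Standardized effect: d = |μ_{blend A} − μ_{blend B}| / σ = |41.4 − 53.3| / 12.2 = 0.9754
Noncentrality parameter: δ = d·√(n/2) = 0.9754 × √(6/2) = 1.6895
Critical value for a two-sided test at α = 0.01: z_{α/2} = 2.576.
Power = Φ(δ − 2.576) + Φ(−δ − 2.576) = Φ(-0.886) + Φ(-4.265) = 0.1877 + 0.0000 = 0.1877.
Type II error: β = 1 − power = 1 − 0.1877 = 0.8123.

β ≈ 0.812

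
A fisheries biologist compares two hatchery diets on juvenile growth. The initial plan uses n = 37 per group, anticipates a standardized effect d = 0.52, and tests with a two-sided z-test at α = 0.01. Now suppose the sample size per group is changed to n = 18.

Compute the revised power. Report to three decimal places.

Power ≈ 0.155

With n = 18 per group: δ = d·√(n/2) = 0.52 × √(18/2) = 1.5600. Critical value z_{0.005} = 2.576.
Revised power = Φ(δ − 2.576) + Φ(−δ − 2.576) = Φ(-1.016) + Φ(-4.136) = 0.1549 + 0.0000 = 0.1549.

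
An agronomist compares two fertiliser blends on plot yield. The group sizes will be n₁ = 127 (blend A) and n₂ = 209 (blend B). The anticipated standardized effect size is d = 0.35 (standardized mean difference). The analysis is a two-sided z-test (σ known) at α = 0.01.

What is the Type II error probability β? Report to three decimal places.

β ≈ 0.296

Noncentrality parameter: δ = d / √(1/n₁ + 1/n₂) = 0.35 / √(1/127 + 1/209) = 3.1108
Critical value for a two-sided test at α = 0.01: z_{α/2} = 2.576.
Power = Φ(δ − 2.576) + Φ(−δ − 2.576) = Φ(0.535) + Φ(-5.687) = 0.7037 + 0.0000 = 0.7037.
Type II error: β = 1 − power = 1 − 0.7037 = 0.2963.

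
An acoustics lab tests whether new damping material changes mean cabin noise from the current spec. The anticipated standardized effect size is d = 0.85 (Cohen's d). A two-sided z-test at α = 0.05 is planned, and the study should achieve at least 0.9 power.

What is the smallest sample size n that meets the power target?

Set Φ(δ − 1.960) = 0.9; then δ − 1.960 = Φ⁻¹(0.9) = 1.282, giving δ = 3.242.
(For δ > 0 the lower-tail rejection region contributes negligibly to power, so the one-term inversion is standard.)
δ = d·√n ⇒ n = (δ/d)² = (3.242 / 0.85)² = 14.54.
Round up to the next whole unit.

n = 15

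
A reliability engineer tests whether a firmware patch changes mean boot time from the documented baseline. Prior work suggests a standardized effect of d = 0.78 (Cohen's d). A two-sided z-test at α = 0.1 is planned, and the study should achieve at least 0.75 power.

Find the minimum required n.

Set Φ(δ − 1.645) = 0.75; then δ − 1.645 = Φ⁻¹(0.75) = 0.674, giving δ = 2.319.
(The Φ(−δ − z_{α/2}) term is vanishingly small for δ > 0 and is dropped in the standard sample-size formula.)
δ = d·√n ⇒ n = (δ/d)² = (2.319 / 0.78)² = 8.84.
Rounding up, n = 9.

n = 9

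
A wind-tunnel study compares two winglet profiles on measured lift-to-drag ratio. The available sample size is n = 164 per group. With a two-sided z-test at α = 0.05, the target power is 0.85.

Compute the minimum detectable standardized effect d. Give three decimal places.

Need Φ(δ − 1.960) = 0.85, so δ = 1.960 + 1.036 = 2.996.
(The second rejection-region term Φ(−δ − z_{α/2}) is negligible and dropped.)
δ = d·√(n/2) ⇒ d = δ/√(n/2) = 2.996/√(164/2) = 0.3309.

d ≈ 0.331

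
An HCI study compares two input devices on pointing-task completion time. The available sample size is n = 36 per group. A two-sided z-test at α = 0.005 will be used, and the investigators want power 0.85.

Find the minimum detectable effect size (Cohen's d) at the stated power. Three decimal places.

Need Φ(δ − 2.807) = 0.85, so δ = 2.807 + 1.036 = 3.843.
(The second rejection-region term Φ(−δ − z_{α/2}) is negligible and dropped.)
δ = d·√(n/2) ⇒ d = δ/√(n/2) = 3.843/√(36/2) = 0.9059.

d ≈ 0.906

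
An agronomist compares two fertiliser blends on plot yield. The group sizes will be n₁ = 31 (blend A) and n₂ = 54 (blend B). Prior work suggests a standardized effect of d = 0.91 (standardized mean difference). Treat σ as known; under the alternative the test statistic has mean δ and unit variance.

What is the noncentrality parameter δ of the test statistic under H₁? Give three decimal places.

δ ≈ 4.038

δ = d / √(1/n₁ + 1/n₂) = 0.91 / √(1/31 + 1/54) = 4.0384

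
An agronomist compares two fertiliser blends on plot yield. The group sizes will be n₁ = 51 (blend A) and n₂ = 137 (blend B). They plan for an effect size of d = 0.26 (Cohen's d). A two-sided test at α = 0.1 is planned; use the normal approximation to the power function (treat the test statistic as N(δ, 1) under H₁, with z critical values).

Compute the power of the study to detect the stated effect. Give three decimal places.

Noncentrality parameter: δ = d / √(1/n₁ + 1/n₂) = 0.26 / √(1/51 + 1/137) = 1.5850
Two-sided α = 0.1 → critical value z_{0.05} = 1.645.
Power = Φ(δ − 1.645) + Φ(−δ − 1.645) = Φ(-0.060) + Φ(-3.230) = 0.4762 + 0.0006 = 0.4768.

Power ≈ 0.477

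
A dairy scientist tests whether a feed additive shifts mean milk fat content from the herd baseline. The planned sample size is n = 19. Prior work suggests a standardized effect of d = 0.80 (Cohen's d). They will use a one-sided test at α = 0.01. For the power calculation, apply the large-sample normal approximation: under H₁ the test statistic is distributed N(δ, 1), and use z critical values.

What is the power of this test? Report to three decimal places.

Noncentrality parameter: δ = d·√n = 0.80 × √19 = 3.4871
Critical value for a one-sided test at α = 0.01: z_α = 2.326.
Power = Φ(δ − 2.326) = Φ(1.161) = 0.8771.

Power ≈ 0.877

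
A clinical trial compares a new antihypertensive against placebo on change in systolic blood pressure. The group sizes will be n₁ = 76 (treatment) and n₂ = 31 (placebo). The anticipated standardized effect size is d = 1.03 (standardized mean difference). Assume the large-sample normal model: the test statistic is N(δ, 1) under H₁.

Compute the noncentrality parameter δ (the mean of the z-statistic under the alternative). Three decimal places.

δ ≈ 4.833

δ = d / √(1/n₁ + 1/n₂) = 1.03 / √(1/76 + 1/31) = 4.8332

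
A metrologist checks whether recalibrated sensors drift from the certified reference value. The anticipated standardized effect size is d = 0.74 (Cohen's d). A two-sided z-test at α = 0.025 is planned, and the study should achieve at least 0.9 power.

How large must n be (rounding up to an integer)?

n = 23

Set Φ(δ − 2.241) = 0.9; then δ − 2.241 = Φ⁻¹(0.9) = 1.282, giving δ = 3.523.
(Ignoring the negligible lower-tail rejection probability gives the usual closed-form inversion.)
δ = d·√n ⇒ n = (δ/d)² = (3.523 / 0.74)² = 22.66.
Round up to the next whole unit.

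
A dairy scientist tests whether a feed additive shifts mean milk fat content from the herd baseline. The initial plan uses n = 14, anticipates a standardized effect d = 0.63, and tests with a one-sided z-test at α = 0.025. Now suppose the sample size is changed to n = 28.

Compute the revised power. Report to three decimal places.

With n = 28: δ = d·√n = 0.63 × √28 = 3.3336. Critical value z_{0.025} = 1.960.
Revised power = P(Z > 1.960 − δ) = Φ(1.374) = 0.9152.

Power ≈ 0.915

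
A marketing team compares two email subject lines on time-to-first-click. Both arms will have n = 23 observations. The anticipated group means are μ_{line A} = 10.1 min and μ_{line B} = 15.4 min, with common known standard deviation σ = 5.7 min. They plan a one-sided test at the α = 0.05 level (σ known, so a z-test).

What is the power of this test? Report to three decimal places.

Standardized effect: d = |μ_{line A} − μ_{line B}| / σ = |10.1 − 15.4| / 5.7 = 0.9298
Noncentrality parameter: δ = d·√(n/2) = 0.9298 × √(23/2) = 3.1532
One-sided α = 0.05 → critical value z_{0.05} = 1.645.
Power = P(Z > 1.645 − δ) = Φ(1.508) = 0.9343.

Power ≈ 0.934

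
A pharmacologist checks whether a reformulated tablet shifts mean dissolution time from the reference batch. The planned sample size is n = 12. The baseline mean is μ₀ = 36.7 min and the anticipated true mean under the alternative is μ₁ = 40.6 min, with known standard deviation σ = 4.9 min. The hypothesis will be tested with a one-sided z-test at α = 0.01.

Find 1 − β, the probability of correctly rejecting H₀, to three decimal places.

Power ≈ 0.667

Standardized effect: d = |μ₁ − μ₀| / σ = |40.6 − 36.7| / 4.9 = 0.7959
Noncentrality parameter: δ = d·√n = 0.7959 × √12 = 2.7571
One-sided α = 0.01 → critical value z_{0.01} = 2.326.
Power = Φ(δ − 2.326) = Φ(0.431) = 0.6667.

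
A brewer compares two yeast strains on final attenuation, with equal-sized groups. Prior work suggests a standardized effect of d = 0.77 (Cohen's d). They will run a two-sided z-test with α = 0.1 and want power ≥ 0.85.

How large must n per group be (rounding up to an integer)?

For power 0.85 need Φ(δ − z_{0.05}) = 0.85, so δ = z_{0.05} + z_{0.15} = 1.645 + 1.036 = 2.681.
(For δ > 0 the lower-tail rejection region contributes negligibly to power, so the one-term inversion is standard.)
δ = d·√(n/2) ⇒ n = 2(δ/d)² = 2 × (2.681 / 0.77)² = 24.25.
Rounding up, n = 25 per group.

n = 25 per group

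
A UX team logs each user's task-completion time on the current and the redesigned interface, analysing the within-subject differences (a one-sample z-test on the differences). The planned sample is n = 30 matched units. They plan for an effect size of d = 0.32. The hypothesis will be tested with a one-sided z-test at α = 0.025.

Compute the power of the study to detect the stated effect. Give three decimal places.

Noncentrality parameter: δ = d·√n = 0.32 × √30 = 1.7527
One-sided α = 0.025 → critical value z_{0.025} = 1.960.
Power = Φ(δ − 1.960) = Φ(-0.207) = 0.4179.

Power ≈ 0.418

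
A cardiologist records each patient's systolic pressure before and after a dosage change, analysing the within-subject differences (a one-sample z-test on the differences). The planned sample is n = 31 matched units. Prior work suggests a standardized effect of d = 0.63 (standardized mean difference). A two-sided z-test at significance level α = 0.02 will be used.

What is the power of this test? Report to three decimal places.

Power ≈ 0.881

Noncentrality parameter: δ = d·√n = 0.63 × √31 = 3.5077
Critical value for a two-sided test at α = 0.02: z_{α/2} = 2.326.
Power = Φ(δ − 2.326) + Φ(−δ − 2.326) = Φ(1.181) + Φ(-5.834) = 0.8813 + 0.0000 = 0.8813.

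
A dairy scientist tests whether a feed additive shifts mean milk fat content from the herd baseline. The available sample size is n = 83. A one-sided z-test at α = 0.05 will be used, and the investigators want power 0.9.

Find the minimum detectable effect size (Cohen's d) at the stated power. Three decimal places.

d ≈ 0.321

Required noncentrality: δ = z_{0.05} + z_{0.10} = 1.645 + 1.282 = 2.926.
δ = d·√n ⇒ d = δ/√n = 2.926/√83 = 0.3212.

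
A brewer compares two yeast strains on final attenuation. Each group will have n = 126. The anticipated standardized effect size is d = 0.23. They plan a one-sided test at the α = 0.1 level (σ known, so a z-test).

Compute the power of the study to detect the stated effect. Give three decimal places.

Power ≈ 0.707

Noncentrality parameter: δ = d·√(n/2) = 0.23 × √(126/2) = 1.8256
One-sided α = 0.1 → critical value z_{0.1} = 1.282.
Power = P(Z > 1.282 − δ) = Φ(0.544) = 0.7068.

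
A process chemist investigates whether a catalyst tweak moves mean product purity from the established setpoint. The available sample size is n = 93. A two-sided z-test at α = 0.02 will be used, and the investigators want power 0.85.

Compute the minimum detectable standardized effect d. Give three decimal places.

d ≈ 0.349

Need Φ(δ − 2.326) = 0.85, so δ = 2.326 + 1.036 = 3.363.
(Lower-tail contribution to power is negligible for δ > 0.)
δ = d·√n ⇒ d = δ/√n = 3.363/√93 = 0.3487.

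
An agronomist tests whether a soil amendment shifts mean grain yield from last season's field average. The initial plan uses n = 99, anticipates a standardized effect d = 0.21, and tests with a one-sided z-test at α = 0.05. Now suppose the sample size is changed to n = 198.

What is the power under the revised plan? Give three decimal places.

With n = 198: δ = d·√n = 0.21 × √198 = 2.9550. Critical value z_{0.05} = 1.645.
Revised power = P(Z > 1.645 − δ) = Φ(1.310) = 0.9049.

Power ≈ 0.905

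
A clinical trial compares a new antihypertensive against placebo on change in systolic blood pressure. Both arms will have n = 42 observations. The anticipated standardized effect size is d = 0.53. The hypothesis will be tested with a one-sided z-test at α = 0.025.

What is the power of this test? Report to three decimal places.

Noncentrality parameter: δ = d·√(n/2) = 0.53 × √(42/2) = 2.4288
One-sided α = 0.025 → critical value z_{0.025} = 1.960.
Power = P(Z > 1.960 − δ) = Φ(0.469) = 0.6804.

Power ≈ 0.680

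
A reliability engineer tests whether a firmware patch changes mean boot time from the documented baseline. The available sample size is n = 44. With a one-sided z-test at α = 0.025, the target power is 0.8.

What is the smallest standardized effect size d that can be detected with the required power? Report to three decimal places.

Required noncentrality: δ = z_{0.025} + z_{0.20} = 1.960 + 0.842 = 2.802.
δ = d·√n ⇒ d = δ/√n = 2.802/√44 = 0.4224.

d ≈ 0.422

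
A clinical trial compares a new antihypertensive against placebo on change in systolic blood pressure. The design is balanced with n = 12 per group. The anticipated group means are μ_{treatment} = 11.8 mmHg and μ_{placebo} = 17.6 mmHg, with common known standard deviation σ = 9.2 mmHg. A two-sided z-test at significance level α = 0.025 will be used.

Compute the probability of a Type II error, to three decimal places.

Standardized effect: d = |μ_{treatment} − μ_{placebo}| / σ = |11.8 − 17.6| / 9.2 = 0.6304
Noncentrality parameter: δ = d·√(n/2) = 0.6304 × √(12/2) = 1.5442
Critical value for a two-sided test at α = 0.025: z_{α/2} = 2.241.
Power = Φ(δ − 2.241) + Φ(−δ − 2.241) = Φ(-0.697) + Φ(-3.786) = 0.2429 + 0.0001 = 0.2429.
Type II error: β = 1 − power = 1 − 0.2429 = 0.7571.

β ≈ 0.757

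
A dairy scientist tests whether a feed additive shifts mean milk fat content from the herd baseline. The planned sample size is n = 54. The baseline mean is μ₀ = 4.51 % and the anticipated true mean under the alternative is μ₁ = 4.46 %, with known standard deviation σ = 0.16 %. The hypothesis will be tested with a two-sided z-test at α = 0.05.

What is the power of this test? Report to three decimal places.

Power ≈ 0.632

Standardized effect: d = |μ₁ − μ₀| / σ = |4.46 − 4.51| / 0.16 = 0.3125
Noncentrality parameter: δ = d·√n = 0.3125 × √54 = 2.2964
Two-sided α = 0.05 → critical value z_{0.025} = 1.960.
Power = Φ(δ − 1.960) + Φ(−δ − 1.960) = Φ(0.336) + Φ(-4.256) = 0.6317 + 0.0000 = 0.6317.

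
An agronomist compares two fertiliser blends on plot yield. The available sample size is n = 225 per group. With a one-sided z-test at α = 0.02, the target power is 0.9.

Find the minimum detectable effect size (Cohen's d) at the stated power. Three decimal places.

Required noncentrality: δ = z_{0.02} + z_{0.10} = 2.054 + 1.282 = 3.335.
δ = d·√(n/2) ⇒ d = δ/√(n/2) = 3.335/√(225/2) = 0.3145.

d ≈ 0.314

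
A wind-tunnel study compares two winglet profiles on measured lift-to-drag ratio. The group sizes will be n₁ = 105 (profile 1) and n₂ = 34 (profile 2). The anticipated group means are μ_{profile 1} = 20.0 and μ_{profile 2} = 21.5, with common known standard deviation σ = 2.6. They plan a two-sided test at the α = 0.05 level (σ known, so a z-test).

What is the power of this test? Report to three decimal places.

Standardized effect: d = |μ_{profile 1} − μ_{profile 2}| / σ = |20.0 − 21.5| / 2.6 = 0.5769
Noncentrality parameter: δ = d / √(1/n₁ + 1/n₂) = 0.5769 / √(1/105 + 1/34) = 2.9238
Two-sided α = 0.05 → critical value z_{0.025} = 1.960.
Power = Φ(δ − 1.960) + Φ(−δ − 1.960) = Φ(0.964) + Φ(-4.884) = 0.8324 + 0.0000 = 0.8324.

Power ≈ 0.832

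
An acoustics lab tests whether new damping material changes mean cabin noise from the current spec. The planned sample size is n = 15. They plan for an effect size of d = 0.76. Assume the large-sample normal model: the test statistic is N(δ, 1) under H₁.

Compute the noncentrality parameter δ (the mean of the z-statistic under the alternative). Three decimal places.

The noncentrality parameter scales effect size by the design's sample-size factor: δ = d·√n = 0.76 × √15 = 2.9435

δ ≈ 2.943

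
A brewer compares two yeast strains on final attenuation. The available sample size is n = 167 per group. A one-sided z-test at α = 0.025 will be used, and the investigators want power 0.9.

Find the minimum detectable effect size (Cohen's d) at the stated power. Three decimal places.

d ≈ 0.355

Need Φ(δ − 1.960) = 0.9, so δ = 1.960 + 1.282 = 3.242.
δ = d·√(n/2) ⇒ d = δ/√(n/2) = 3.242/√(167/2) = 0.3547.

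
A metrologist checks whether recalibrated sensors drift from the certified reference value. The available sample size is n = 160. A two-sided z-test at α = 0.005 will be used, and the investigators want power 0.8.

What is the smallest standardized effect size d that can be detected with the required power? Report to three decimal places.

d ≈ 0.288

Required noncentrality: δ = z_{0.0025} + z_{0.20} = 2.807 + 0.842 = 3.649.
(Lower-tail contribution to power is negligible for δ > 0.)
δ = d·√n ⇒ d = δ/√n = 3.649/√160 = 0.2885.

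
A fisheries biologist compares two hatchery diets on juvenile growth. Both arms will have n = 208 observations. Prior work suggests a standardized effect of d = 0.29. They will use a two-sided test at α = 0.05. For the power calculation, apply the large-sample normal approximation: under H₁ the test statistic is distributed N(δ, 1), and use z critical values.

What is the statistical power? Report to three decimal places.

Noncentrality parameter: δ = d·√(n/2) = 0.29 × √(208/2) = 2.9574
Critical value for a two-sided test at α = 0.05: z_{α/2} = 1.960.
Power = Φ(δ − 1.960) + Φ(−δ − 1.960) = Φ(0.997) + Φ(-4.917) = 0.8407 + 0.0000 = 0.8407.

Power ≈ 0.841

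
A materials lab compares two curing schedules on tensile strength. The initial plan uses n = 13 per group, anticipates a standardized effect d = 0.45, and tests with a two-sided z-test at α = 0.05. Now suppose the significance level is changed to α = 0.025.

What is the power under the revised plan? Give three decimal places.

Power ≈ 0.137

δ = d·√(n/2) = 0.45 × √(13/2) = 1.1473 (unchanged). New critical value: z_{0.0125} = 2.241.
Revised power = Φ(δ − 2.241) + Φ(−δ − 2.241) = Φ(-1.094) + Φ(-3.389) = 0.1370 + 0.0004 = 0.1373.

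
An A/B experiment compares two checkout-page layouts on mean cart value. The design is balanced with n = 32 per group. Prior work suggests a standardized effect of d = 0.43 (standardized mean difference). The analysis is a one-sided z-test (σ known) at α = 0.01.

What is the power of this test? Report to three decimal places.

Noncentrality parameter: δ = d·√(n/2) = 0.43 × √(32/2) = 1.7200
One-sided α = 0.01 → critical value z_{0.01} = 2.326.
Power = P(Z > 2.326 − δ) = Φ(-0.606) = 0.2721.

Power ≈ 0.272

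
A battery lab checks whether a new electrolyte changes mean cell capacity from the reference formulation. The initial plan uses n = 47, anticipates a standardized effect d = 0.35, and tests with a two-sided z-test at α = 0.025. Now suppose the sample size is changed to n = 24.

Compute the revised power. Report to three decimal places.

With n = 24: δ = d·√n = 0.35 × √24 = 1.7146. Critical value z_{0.0125} = 2.241.
Revised power = Φ(δ − 2.241) + Φ(−δ − 2.241) = Φ(-0.527) + Φ(-3.956) = 0.2992 + 0.0000 = 0.2992.

Power ≈ 0.299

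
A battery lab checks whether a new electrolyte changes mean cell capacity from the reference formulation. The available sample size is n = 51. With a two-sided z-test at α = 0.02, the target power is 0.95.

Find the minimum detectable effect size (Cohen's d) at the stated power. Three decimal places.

d ≈ 0.556

Required noncentrality: δ = z_{0.01} + z_{0.05} = 2.326 + 1.645 = 3.971.
(Lower-tail contribution to power is negligible for δ > 0.)
δ = d·√n ⇒ d = δ/√n = 3.971/√51 = 0.5561.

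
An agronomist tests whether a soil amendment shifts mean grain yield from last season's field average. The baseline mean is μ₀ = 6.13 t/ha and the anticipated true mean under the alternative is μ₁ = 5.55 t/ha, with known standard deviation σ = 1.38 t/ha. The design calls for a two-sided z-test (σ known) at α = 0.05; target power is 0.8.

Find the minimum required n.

n = 45

Standardized effect: d = |μ₁ − μ₀| / σ = |5.55 − 6.13| / 1.38 = 0.4203
For power 0.8 need Φ(δ − z_{0.025}) = 0.8, so δ = z_{0.025} + z_{0.20} = 1.960 + 0.842 = 2.802.
(Ignoring the negligible lower-tail rejection probability gives the usual closed-form inversion.)
δ = d·√n ⇒ n = (δ/d)² = (2.802 / 0.4203)² = 44.43.
Rounding up, n = 45.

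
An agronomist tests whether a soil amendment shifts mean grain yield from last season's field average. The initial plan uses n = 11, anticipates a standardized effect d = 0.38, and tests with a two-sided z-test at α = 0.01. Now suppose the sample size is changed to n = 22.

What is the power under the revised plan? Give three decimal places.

Power ≈ 0.214

With n = 22: δ = d·√n = 0.38 × √22 = 1.7824. Critical value z_{0.005} = 2.576.
Revised power = Φ(δ − 2.576) + Φ(−δ − 2.576) = Φ(-0.793) + Φ(-4.358) = 0.2138 + 0.0000 = 0.2138.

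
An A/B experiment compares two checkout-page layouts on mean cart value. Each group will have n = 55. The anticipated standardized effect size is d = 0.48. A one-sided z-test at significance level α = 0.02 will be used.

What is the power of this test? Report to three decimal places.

Power ≈ 0.678

Noncentrality parameter: δ = d·√(n/2) = 0.48 × √(55/2) = 2.5171
Critical value for a one-sided test at α = 0.02: z_α = 2.054.
Power = Φ(δ − 2.054) = Φ(0.463) = 0.6785.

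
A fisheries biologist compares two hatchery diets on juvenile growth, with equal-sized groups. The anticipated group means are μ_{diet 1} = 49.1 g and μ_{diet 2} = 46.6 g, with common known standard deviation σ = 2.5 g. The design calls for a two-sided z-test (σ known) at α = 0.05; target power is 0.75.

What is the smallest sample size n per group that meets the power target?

Standardized effect: d = |μ_{diet 1} − μ_{diet 2}| / σ = |49.1 − 46.6| / 2.5 = 1.0000
For power 0.75 need Φ(δ − z_{0.025}) = 0.75, so δ = z_{0.025} + z_{0.25} = 1.960 + 0.674 = 2.634.
(The Φ(−δ − z_{α/2}) term is vanishingly small for δ > 0 and is dropped in the standard sample-size formula.)
δ = d·√(n/2) ⇒ n = 2(δ/d)² = 2 × (2.634 / 1.0000)² = 13.88.
Round up to the next whole unit.

n = 14 per group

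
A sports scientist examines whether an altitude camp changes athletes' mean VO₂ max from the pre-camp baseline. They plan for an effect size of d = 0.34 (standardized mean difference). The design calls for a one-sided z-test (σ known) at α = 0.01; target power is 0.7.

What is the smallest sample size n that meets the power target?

n = 71

For power 0.7 need Φ(δ − z_{0.01}) = 0.7, so δ = z_{0.01} + z_{0.30} = 2.326 + 0.524 = 2.851.
δ = d·√n ⇒ n = (δ/d)² = (2.851 / 0.34)² = 70.30.
Rounding up, n = 71.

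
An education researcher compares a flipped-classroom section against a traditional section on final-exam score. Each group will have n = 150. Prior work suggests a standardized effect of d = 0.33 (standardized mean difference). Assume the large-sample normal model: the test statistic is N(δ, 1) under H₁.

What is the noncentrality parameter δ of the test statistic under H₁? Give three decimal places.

δ ≈ 2.858

The noncentrality parameter scales effect size by the design's sample-size factor: δ = d·√(n/2) = 0.33 × √(150/2) = 2.8579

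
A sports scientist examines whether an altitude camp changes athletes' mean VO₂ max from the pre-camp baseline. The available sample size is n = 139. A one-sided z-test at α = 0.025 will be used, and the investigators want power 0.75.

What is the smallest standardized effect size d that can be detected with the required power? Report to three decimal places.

Required noncentrality: δ = z_{0.025} + z_{0.25} = 1.960 + 0.674 = 2.634.
δ = d·√n ⇒ d = δ/√n = 2.634/√139 = 0.2235.

d ≈ 0.223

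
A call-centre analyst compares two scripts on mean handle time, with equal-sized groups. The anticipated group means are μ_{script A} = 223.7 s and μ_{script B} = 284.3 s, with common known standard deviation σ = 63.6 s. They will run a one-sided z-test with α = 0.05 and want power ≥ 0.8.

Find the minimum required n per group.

Standardized effect: d = |μ_{script A} − μ_{script B}| / σ = |223.7 − 284.3| / 63.6 = 0.9528
For power 0.8 need Φ(δ − z_{0.05}) = 0.8, so δ = z_{0.05} + z_{0.20} = 1.645 + 0.842 = 2.486.
δ = d·√(n/2) ⇒ n = 2(δ/d)² = 2 × (2.486 / 0.9528)² = 13.62.
Round up to the next whole unit.

n = 14 per group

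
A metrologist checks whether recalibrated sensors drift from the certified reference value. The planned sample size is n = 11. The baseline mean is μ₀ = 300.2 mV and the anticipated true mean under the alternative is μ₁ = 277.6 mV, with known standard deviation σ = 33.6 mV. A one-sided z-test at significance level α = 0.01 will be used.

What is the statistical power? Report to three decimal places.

Standardized effect: d = |μ₁ − μ₀| / σ = |277.6 − 300.2| / 33.6 = 0.6726
Noncentrality parameter: δ = d·√n = 0.6726 × √11 = 2.2308
One-sided α = 0.01 → critical value z_{0.01} = 2.326.
Power = Φ(δ − 2.326) = Φ(-0.096) = 0.4619.

Power ≈ 0.462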